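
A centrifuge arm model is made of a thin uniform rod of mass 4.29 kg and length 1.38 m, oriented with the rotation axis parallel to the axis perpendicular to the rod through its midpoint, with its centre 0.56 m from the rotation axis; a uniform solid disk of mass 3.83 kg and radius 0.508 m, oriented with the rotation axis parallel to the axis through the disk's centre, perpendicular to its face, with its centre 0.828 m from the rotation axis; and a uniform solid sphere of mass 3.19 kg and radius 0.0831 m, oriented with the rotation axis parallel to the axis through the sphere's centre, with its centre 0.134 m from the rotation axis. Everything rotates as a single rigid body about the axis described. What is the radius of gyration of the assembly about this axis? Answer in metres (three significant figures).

Thin rod: I_cm = (1/12)ML² = (1/12)(4.29)(1.38)² = 0.68082 kg m²; centre at d = 0.56 m, so I = I_cm + Md² gives I = 0.68082 + (4.29)(0.56)² = 2.0262 kg m².
Solid disk: I_cm = (1/2)MR² = (1/2)(3.83)(0.508)² = 0.49419 kg m²; centre at d = 0.828 m, so I = I_cm + Md² gives I = 0.49419 + (3.83)(0.828)² = 3.12 kg m².
Solid sphere: I_cm = (2/5)MR² = (2/5)(3.19)(0.0831)² = 0.0088116 kg m²; centre at d = 0.134 m, so I = I_cm + Md² gives I = 0.0088116 + (3.19)(0.134)² = 0.066091 kg m².
Total I = 5.2122 kg m²; total mass M = 11.31 kg.
k = √(I/M) = √(5.2122/11.31) = 0.67886 m.

0.679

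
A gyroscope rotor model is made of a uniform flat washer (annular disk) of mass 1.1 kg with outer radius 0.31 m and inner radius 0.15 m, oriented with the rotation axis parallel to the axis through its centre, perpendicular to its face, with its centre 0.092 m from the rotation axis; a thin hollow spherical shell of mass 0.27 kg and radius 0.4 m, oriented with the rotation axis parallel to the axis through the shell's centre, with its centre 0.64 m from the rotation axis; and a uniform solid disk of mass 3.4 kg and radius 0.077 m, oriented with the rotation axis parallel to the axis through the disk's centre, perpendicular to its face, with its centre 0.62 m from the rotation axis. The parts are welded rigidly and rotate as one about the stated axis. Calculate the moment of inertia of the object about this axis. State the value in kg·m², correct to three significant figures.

Annular disk: I_cm = (1/2)M(R²+r²) = (1/2)(1.1)[(0.31)² + (0.15)²] = 0.06523 kg·m²; centre at d = 0.092 m, so the parallel axis theorem gives I = 0.06523 + (1.1)(0.092)² = 0.07454 kg·m².
Spherical shell: I_cm = (2/3)MR² = (2/3)(0.27)(0.4)² = 0.0288 kg·m²; centre at d = 0.64 m, so the parallel axis theorem gives I = 0.0288 + (0.27)(0.64)² = 0.13939 kg·m².
Solid disk: I_cm = (1/2)MR² = (1/2)(3.4)(0.077)² = 0.010079 kg·m²; centre at d = 0.62 m, so the parallel axis theorem gives I = 0.010079 + (3.4)(0.62)² = 1.317 kg·m².
Total I = 0.07454 + 0.13939 + 1.317 = 1.531 kg·m².

1.53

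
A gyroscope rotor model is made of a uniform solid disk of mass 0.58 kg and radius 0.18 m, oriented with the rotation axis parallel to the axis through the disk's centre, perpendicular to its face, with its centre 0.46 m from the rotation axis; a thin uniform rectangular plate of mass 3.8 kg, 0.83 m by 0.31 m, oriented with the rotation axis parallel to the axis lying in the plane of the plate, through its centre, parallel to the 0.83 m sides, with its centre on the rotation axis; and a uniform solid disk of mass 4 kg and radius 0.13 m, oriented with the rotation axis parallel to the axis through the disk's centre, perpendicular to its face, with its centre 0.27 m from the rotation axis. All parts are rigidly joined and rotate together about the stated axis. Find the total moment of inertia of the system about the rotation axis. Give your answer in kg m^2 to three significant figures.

0.488

Solid disk: I_cm = (1/2)MR² = (1/2)(0.58)(0.18)² = 0.009396 kg m^2; centre at d = 0.46 m, so I = I_cm + Md² gives I = 0.009396 + (0.58)(0.46)² = 0.13212 kg m^2.
Rectangular plate: I_cm = (1/12)Mb² = (1/12)(3.8)(0.31)² = 0.030432 kg m^2; axis through the centre, so I = 0.030432 kg m^2.
Solid disk: I_cm = (1/2)MR² = (1/2)(4)(0.13)² = 0.0338 kg m^2; centre at d = 0.27 m, so I = I_cm + Md² gives I = 0.0338 + (4)(0.27)² = 0.3254 kg m^2.
Total I = 0.13212 + 0.030432 + 0.3254 = 0.48796 kg m^2.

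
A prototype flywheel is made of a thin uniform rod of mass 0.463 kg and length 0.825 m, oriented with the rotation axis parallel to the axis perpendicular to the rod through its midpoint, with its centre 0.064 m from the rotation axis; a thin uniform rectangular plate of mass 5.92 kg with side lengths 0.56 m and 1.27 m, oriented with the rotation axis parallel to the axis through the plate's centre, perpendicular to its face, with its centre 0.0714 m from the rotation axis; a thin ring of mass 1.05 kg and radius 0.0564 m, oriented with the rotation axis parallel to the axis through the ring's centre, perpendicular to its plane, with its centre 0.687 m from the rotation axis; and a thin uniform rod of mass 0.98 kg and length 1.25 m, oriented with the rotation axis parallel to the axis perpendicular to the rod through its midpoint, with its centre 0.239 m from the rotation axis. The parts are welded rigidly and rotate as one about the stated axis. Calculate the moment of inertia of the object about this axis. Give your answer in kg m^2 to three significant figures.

1.69

Thin rod: I_cm = (1/12)ML² = (1/12)(0.463)(0.825)² = 0.026261 kg m^2; centre at d = 0.064 m, so I = I_cm + Md² gives I = 0.026261 + (0.463)(0.064)² = 0.028157 kg m^2.
Rectangular plate: I_cm = (1/12)M(a²+b²) = (1/12)(5.92)[(0.56)² + (1.27)²] = 0.95041 kg m^2; centre at d = 0.0714 m, so I = I_cm + Md² gives I = 0.95041 + (5.92)(0.0714)² = 0.98059 kg m^2.
Thin ring: I_cm = MR² = (1.05)(0.0564)² = 0.00334 kg m^2; centre at d = 0.687 m, so I = I_cm + Md² gives I = 0.00334 + (1.05)(0.687)² = 0.49891 kg m^2.
Thin rod: I_cm = (1/12)ML² = (1/12)(0.98)(1.25)² = 0.1276 kg m^2; centre at d = 0.239 m, so I = I_cm + Md² gives I = 0.1276 + (0.98)(0.239)² = 0.18358 kg m^2.
Total I = 0.028157 + 0.98059 + 0.49891 + 0.18358 = 1.6912 kg m^2.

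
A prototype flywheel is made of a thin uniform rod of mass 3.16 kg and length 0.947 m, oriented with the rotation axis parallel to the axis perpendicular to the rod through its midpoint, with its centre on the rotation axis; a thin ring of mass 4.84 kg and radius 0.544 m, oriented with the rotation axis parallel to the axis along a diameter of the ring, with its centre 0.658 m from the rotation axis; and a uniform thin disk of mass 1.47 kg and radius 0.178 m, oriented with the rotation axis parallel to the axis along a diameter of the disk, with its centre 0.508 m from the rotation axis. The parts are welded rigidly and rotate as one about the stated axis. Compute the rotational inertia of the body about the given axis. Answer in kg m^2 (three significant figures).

Thin rod: I_cm = (1/12)ML² = (1/12)(3.16)(0.947)² = 0.23616 kg m^2; axis through the centre, so I = 0.23616 kg m^2.
Thin ring: I_cm = (1/2)MR² = (1/2)(4.84)(0.544)² = 0.71617 kg m^2; centre at d = 0.658 m, so I = I_cm + Md² gives I = 0.71617 + (4.84)(0.658)² = 2.8117 kg m^2.
Thin disk: I_cm = (1/4)MR² = (1/4)(1.47)(0.178)² = 0.011644 kg m^2; centre at d = 0.508 m, so I = I_cm + Md² gives I = 0.011644 + (1.47)(0.508)² = 0.391 kg m^2.
Total I = 0.23616 + 2.8117 + 0.391 = 3.4389 kg m^2.

3.44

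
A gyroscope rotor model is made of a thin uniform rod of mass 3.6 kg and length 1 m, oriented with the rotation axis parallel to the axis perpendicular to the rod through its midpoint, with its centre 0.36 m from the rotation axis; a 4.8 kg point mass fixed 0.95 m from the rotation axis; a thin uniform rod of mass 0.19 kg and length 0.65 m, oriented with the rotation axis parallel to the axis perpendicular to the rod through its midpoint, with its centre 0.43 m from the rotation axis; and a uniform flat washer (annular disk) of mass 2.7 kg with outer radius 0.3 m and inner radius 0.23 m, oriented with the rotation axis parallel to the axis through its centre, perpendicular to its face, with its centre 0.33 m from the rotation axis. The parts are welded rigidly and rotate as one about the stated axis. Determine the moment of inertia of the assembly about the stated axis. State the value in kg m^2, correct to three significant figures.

5.63

Thin rod: I_cm = (1/12)ML² = (1/12)(3.6)(1)² = 0.3 kg m^2; centre at d = 0.36 m, so the parallel axis theorem gives I = 0.3 + (3.6)(0.36)² = 0.76656 kg m^2.
Point mass: I_cm = 0; centre at d = 0.95 m, so the parallel axis theorem gives I = 0 + (4.8)(0.95)² = 4.332 kg m^2.
Thin rod: I_cm = (1/12)ML² = (1/12)(0.19)(0.65)² = 0.0066896 kg m^2; centre at d = 0.43 m, so the parallel axis theorem gives I = 0.0066896 + (0.19)(0.43)² = 0.041821 kg m^2.
Annular disk: I_cm = (1/2)M(R²+r²) = (1/2)(2.7)[(0.3)² + (0.23)²] = 0.19292 kg m^2; centre at d = 0.33 m, so the parallel axis theorem gives I = 0.19292 + (2.7)(0.33)² = 0.48695 kg m^2.
Total I = 0.76656 + 4.332 + 0.041821 + 0.48695 = 5.6273 kg m^2.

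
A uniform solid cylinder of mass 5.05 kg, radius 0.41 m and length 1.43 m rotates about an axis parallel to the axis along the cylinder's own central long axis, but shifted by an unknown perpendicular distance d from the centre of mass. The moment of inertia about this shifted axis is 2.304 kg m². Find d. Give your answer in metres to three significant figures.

0.610

About the centre-of-mass axis, I_cm = (1/2)MR² = (1/2)(5.05)(0.41)² = 0.42445 kg m².
Parallel axis theorem: I = I_cm + Md², so Md² = 2.304 − 0.42445 = 1.8795 kg m².
d = √(1.8795 / 5.05) = 0.61007 m.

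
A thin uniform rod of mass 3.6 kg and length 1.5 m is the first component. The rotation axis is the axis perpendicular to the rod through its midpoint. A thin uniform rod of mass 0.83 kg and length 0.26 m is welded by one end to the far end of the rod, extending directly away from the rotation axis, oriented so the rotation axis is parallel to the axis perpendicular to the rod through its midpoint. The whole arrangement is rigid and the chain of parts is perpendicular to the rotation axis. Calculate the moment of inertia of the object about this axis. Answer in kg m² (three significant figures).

1.32

Thin rod: I_cm = (1/12)ML² = (1/12)(3.6)(1.5)² = 0.675 kg m²; axis through the centre, so I = 0.675 kg m².
Thin rod: I_cm = (1/12)ML² = (1/12)(0.83)(0.26)² = 0.0046757 kg m²; centre at d = 0.75 + 0.13 = 0.88 m, so the parallel axis theorem gives I = 0.0046757 + (0.83)(0.88)² = 0.64743 kg m².
Total I = 0.675 + 0.64743 = 1.3224 kg m².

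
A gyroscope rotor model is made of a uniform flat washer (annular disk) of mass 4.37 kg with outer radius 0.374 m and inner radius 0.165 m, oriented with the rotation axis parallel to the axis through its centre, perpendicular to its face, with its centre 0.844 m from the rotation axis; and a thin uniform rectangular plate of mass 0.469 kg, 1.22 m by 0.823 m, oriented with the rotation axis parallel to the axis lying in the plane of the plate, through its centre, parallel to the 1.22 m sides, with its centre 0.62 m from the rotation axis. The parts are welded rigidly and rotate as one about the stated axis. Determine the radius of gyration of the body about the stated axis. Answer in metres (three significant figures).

0.873

Annular disk: I_cm = (1/2)M(R²+r²) = (1/2)(4.37)[(0.374)² + (0.165)²] = 0.36512 kg m^2; centre at d = 0.844 m, so the parallel axis theorem gives I = 0.36512 + (4.37)(0.844)² = 3.478 kg m^2.
Rectangular plate: I_cm = (1/12)Mb² = (1/12)(0.469)(0.823)² = 0.026472 kg m^2; centre at d = 0.62 m, so the parallel axis theorem gives I = 0.026472 + (0.469)(0.62)² = 0.20676 kg m^2.
Total I = 3.6848 kg m^2; total mass M = 4.839 kg.
k = √(I/M) = √(3.6848/4.839) = 0.87263 m.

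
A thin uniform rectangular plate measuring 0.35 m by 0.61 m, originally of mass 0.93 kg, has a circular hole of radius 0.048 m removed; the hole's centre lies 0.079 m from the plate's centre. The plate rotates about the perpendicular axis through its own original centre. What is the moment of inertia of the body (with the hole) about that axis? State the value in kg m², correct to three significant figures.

Unpierced body about its centre: I₀ = (1/12)M(a²+b²) = (1/12)(0.93)[(0.35)² + (0.61)²] = 0.038331 kg m².
The removed disk has mass m = M·πr²/(ab) = (0.93)·π(0.048)²/(0.35·0.61) = 0.03153 kg (same uniform areal density).
Its moment of inertia about the rotation axis (parallel-axis theorem): I_hole = (1/2)mr² + md² = (1/2)(0.03153)(0.048)² + (0.03153)(0.079)² = 0.0002331 kg m².
Treating the hole as negative mass, I = I₀ − I_hole = 0.038331 − 0.0002331 = 0.038098 kg m².

0.0381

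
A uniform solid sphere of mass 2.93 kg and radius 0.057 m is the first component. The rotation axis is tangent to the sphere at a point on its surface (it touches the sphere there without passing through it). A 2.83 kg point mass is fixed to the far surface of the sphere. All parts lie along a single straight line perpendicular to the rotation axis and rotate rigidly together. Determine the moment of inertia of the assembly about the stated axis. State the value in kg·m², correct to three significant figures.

0.0501

Solid sphere: I_cm = (2/5)MR² = (2/5)(2.93)(0.057)² = 0.0038078 kg·m²; centre at d = 0.057 m, so the parallel axis theorem gives I = 0.0038078 + (2.93)(0.057)² = 0.013327 kg·m².
Point mass: I_cm = 0; centre at d = 0.057 + 0.057 = 0.114 m, so the parallel axis theorem gives I = 0 + (2.83)(0.114)² = 0.036779 kg·m².
Total I = 0.013327 + 0.036779 = 0.050106 kg·m².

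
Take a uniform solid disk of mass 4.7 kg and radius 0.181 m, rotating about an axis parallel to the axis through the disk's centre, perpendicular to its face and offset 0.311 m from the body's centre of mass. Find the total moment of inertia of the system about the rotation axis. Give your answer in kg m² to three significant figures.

I_cm = (1/2)MR² = (1/2)(4.7)(0.181)² = 0.076988 kg m²; centre at d = 0.311 m, so the parallel axis theorem gives I = 0.076988 + (4.7)(0.311)² = 0.53158 kg m².

0.532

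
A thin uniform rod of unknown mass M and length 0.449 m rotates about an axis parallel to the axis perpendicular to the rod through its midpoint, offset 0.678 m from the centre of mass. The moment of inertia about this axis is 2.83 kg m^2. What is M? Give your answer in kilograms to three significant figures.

I = I_cm + Md² = (1/12)ML² + Md² = M·[0.0833333·(0.449)² + (0.678)²] = M·0.47648.
So M = 2.83 / 0.47648 = 5.9393 kg.

5.94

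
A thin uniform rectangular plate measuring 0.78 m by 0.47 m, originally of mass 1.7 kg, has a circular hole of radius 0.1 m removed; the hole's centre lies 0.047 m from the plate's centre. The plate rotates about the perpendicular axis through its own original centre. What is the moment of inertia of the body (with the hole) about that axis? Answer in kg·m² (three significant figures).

0.116

Unpierced body about its centre: I₀ = (1/12)M(a²+b²) = (1/12)(1.7)[(0.78)² + (0.47)²] = 0.11748 kg·m².
The removed disk has mass m = M·πr²/(ab) = (1.7)·π(0.1)²/(0.78·0.47) = 0.14568 kg (same uniform areal density).
Its moment of inertia about the rotation axis (parallel-axis theorem): I_hole = (1/2)mr² + md² = (1/2)(0.14568)(0.1)² + (0.14568)(0.047)² = 0.0010502 kg·m².
Treating the hole as negative mass, I = I₀ − I_hole = 0.11748 − 0.0010502 = 0.11643 kg·m².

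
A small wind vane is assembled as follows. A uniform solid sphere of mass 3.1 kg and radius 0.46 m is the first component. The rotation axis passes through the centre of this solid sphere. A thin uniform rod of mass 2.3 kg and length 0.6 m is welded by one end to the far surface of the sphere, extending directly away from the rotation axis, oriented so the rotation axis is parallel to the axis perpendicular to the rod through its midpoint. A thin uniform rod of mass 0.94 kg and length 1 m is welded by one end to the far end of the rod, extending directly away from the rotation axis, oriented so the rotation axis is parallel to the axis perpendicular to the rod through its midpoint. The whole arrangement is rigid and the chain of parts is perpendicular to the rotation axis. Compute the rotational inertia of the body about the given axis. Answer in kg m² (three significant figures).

Solid sphere: I_cm = (2/5)MR² = (2/5)(3.1)(0.46)² = 0.26238 kg m²; axis through the centre, so I = 0.26238 kg m².
Thin rod: I_cm = (1/12)ML² = (1/12)(2.3)(0.6)² = 0.069 kg m²; centre at d = 0.46 + 0.3 = 0.76 m, so I = I_cm + Md² gives I = 0.069 + (2.3)(0.76)² = 1.3975 kg m².
Thin rod: I_cm = (1/12)ML² = (1/12)(0.94)(1)² = 0.078333 kg m²; centre at d = 0.46 + 0.3 + 0.3 + 0.5 = 1.56 m, so I = I_cm + Md² gives I = 0.078333 + (0.94)(1.56)² = 2.3659 kg m².
Total I = 0.26238 + 1.3975 + 2.3659 = 4.0258 kg m².

4.03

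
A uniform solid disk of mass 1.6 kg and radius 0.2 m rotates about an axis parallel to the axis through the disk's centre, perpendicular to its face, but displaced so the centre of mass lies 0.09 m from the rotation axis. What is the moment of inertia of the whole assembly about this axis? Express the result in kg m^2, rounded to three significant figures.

I_cm = (1/2)MR² = (1/2)(1.6)(0.2)² = 0.032 kg m^2; centre at d = 0.09 m, so I = I_cm + Md² gives I = 0.032 + (1.6)(0.09)² = 0.04496 kg m^2.

0.0450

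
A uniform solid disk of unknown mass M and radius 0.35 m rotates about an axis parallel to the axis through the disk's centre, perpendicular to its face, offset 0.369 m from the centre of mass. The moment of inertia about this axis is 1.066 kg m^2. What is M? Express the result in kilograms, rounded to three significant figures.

I = I_cm + Md² = (1/2)MR² + Md² = M·[0.5·(0.35)² + (0.369)²] = M·0.19741.
So M = 1.066 / 0.19741 = 5.3999 kg.

5.40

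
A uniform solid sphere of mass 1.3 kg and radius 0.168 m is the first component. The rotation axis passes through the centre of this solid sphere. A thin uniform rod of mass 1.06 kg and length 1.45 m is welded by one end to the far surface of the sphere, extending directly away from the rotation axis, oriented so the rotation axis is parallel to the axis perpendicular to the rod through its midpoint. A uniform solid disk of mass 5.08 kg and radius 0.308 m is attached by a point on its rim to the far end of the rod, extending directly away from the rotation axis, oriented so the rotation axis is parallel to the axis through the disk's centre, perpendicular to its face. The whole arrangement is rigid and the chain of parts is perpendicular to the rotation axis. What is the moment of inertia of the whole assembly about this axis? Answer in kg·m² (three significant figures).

Solid sphere: I_cm = (2/5)MR² = (2/5)(1.3)(0.168)² = 0.014676 kg·m²; axis through the centre, so I = 0.014676 kg·m².
Thin rod: I_cm = (1/12)ML² = (1/12)(1.06)(1.45)² = 0.18572 kg·m²; centre at d = 0.168 + 0.725 = 0.893 m, so I = I_cm + Md² gives I = 0.18572 + (1.06)(0.893)² = 1.031 kg·m².
Solid disk: I_cm = (1/2)MR² = (1/2)(5.08)(0.308)² = 0.24095 kg·m²; centre at d = 0.168 + 0.725 + 0.725 + 0.308 = 1.926 m, so I = I_cm + Md² gives I = 0.24095 + (5.08)(1.926)² = 19.085 kg·m².
Total I = 0.014676 + 1.031 + 19.085 = 20.131 kg·m².

20.1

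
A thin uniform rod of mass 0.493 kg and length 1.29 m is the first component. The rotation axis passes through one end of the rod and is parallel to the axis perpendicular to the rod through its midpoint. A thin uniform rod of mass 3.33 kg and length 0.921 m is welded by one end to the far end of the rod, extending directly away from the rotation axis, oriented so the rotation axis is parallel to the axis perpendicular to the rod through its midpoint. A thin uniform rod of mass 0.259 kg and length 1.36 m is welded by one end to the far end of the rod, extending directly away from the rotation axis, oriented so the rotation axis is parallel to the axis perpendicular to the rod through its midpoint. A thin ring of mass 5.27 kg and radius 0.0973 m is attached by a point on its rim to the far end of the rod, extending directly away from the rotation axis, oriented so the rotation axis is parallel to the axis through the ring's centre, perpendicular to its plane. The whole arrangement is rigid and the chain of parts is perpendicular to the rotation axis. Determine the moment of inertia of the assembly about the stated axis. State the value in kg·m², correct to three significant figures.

Thin rod: I_cm = (1/12)ML² = (1/12)(0.493)(1.29)² = 0.068367 kg·m²; centre at d = 0.645 m, so I = I_cm + Md² gives I = 0.068367 + (0.493)(0.645)² = 0.27347 kg·m².
Thin rod: I_cm = (1/12)ML² = (1/12)(3.33)(0.921)² = 0.23539 kg·m²; centre at d = 0.645 + 0.645 + 0.4605 = 1.7505 m, so I = I_cm + Md² gives I = 0.23539 + (3.33)(1.7505)² = 10.439 kg·m².
Thin rod: I_cm = (1/12)ML² = (1/12)(0.259)(1.36)² = 0.039921 kg·m²; centre at d = 0.645 + 0.645 + 0.4605 + 0.4605 + 0.68 = 2.891 m, so I = I_cm + Md² gives I = 0.039921 + (0.259)(2.891)² = 2.2046 kg·m².
Thin ring: I_cm = MR² = (5.27)(0.0973)² = 0.049893 kg·m²; centre at d = 0.645 + 0.645 + 0.4605 + 0.4605 + 0.68 + 0.68 + 0.0973 = 3.6683 m, so I = I_cm + Md² gives I = 0.049893 + (5.27)(3.6683)² = 70.965 kg·m².
Total I = 0.27347 + 10.439 + 2.2046 + 70.965 = 83.883 kg·m².

83.9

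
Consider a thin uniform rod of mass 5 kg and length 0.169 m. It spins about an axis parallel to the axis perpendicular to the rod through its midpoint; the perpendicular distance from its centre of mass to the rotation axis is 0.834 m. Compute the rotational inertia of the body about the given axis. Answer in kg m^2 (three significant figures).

I_cm = (1/12)ML² = (1/12)(5)(0.169)² = 0.0119 kg m^2; centre at d = 0.834 m, so I = I_cm + Md² gives I = 0.0119 + (5)(0.834)² = 3.4897 kg m^2.

3.49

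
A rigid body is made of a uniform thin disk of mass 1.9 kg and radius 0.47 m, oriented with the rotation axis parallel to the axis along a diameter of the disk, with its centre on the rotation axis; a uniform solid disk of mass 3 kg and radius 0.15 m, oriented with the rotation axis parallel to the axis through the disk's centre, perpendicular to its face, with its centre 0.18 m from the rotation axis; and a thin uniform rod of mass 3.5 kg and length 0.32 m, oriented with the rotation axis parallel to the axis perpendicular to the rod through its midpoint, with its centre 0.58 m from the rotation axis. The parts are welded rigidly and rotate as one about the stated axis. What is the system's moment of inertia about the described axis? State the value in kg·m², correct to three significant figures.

Thin disk: I_cm = (1/4)MR² = (1/4)(1.9)(0.47)² = 0.10493 kg·m²; axis through the centre, so I = 0.10493 kg·m².
Solid disk: I_cm = (1/2)MR² = (1/2)(3)(0.15)² = 0.03375 kg·m²; centre at d = 0.18 m, so I = I_cm + Md² gives I = 0.03375 + (3)(0.18)² = 0.13095 kg·m².
Thin rod: I_cm = (1/12)ML² = (1/12)(3.5)(0.32)² = 0.029867 kg·m²; centre at d = 0.58 m, so I = I_cm + Md² gives I = 0.029867 + (3.5)(0.58)² = 1.2073 kg·m².
Total I = 0.10493 + 0.13095 + 1.2073 = 1.4431 kg·m².

1.44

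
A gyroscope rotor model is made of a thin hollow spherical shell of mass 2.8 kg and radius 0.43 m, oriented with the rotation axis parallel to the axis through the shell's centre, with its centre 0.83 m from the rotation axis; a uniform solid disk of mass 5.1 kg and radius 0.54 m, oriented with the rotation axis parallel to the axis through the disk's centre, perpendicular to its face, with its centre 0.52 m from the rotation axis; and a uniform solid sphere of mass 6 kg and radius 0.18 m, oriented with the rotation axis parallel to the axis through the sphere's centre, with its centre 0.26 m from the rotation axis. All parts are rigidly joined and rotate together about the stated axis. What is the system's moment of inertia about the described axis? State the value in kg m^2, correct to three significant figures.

Spherical shell: I_cm = (2/3)MR² = (2/3)(2.8)(0.43)² = 0.34515 kg m^2; centre at d = 0.83 m, so I = I_cm + Md² gives I = 0.34515 + (2.8)(0.83)² = 2.2741 kg m^2.
Solid disk: I_cm = (1/2)MR² = (1/2)(5.1)(0.54)² = 0.74358 kg m^2; centre at d = 0.52 m, so I = I_cm + Md² gives I = 0.74358 + (5.1)(0.52)² = 2.1226 kg m^2.
Solid sphere: I_cm = (2/5)MR² = (2/5)(6)(0.18)² = 0.07776 kg m^2; centre at d = 0.26 m, so I = I_cm + Md² gives I = 0.07776 + (6)(0.26)² = 0.48336 kg m^2.
Total I = 2.2741 + 2.1226 + 0.48336 = 4.88 kg m^2.

4.88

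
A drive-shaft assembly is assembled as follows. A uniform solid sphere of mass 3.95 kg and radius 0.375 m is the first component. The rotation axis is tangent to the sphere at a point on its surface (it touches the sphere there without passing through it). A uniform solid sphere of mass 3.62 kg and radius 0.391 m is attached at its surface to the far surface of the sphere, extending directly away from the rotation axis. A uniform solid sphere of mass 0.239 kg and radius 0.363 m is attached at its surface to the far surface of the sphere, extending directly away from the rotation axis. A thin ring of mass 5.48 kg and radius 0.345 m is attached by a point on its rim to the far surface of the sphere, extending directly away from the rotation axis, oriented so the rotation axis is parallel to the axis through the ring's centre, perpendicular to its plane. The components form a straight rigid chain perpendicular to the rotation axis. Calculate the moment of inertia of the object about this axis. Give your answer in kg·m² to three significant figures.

Solid sphere: I_cm = (2/5)MR² = (2/5)(3.95)(0.375)² = 0.22219 kg·m²; centre at d = 0.375 m, so I = I_cm + Md² gives I = 0.22219 + (3.95)(0.375)² = 0.77766 kg·m².
Solid sphere: I_cm = (2/5)MR² = (2/5)(3.62)(0.391)² = 0.22137 kg·m²; centre at d = 0.375 + 0.375 + 0.391 = 1.141 m, so I = I_cm + Md² gives I = 0.22137 + (3.62)(1.141)² = 4.9342 kg·m².
Solid sphere: I_cm = (2/5)MR² = (2/5)(0.239)(0.363)² = 0.012597 kg·m²; centre at d = 0.375 + 0.375 + 0.391 + 0.391 + 0.363 = 1.895 m, so I = I_cm + Md² gives I = 0.012597 + (0.239)(1.895)² = 0.87085 kg·m².
Thin ring: I_cm = MR² = (5.48)(0.345)² = 0.65226 kg·m²; centre at d = 0.375 + 0.375 + 0.391 + 0.391 + 0.363 + 0.363 + 0.345 = 2.603 m, so I = I_cm + Md² gives I = 0.65226 + (5.48)(2.603)² = 37.783 kg·m².
Total I = 0.77766 + 4.9342 + 0.87085 + 37.783 = 44.365 kg·m².

44.4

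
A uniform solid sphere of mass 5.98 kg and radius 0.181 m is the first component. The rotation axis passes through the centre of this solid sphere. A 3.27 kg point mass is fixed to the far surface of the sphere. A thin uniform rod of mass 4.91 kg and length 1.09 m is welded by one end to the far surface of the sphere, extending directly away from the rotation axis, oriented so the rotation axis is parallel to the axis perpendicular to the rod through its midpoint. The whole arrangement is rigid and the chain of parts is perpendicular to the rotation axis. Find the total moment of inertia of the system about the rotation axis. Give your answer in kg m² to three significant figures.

Solid sphere: I_cm = (2/5)MR² = (2/5)(5.98)(0.181)² = 0.078364 kg m²; axis through the centre, so I = 0.078364 kg m².
Point mass: I_cm = 0; centre at d = 0.181 m, so the parallel axis theorem gives I = 0 + (3.27)(0.181)² = 0.10713 kg m².
Thin rod: I_cm = (1/12)ML² = (1/12)(4.91)(1.09)² = 0.48613 kg m²; centre at d = 0.181 + 0.545 = 0.726 m, so the parallel axis theorem gives I = 0.48613 + (4.91)(0.726)² = 3.0741 kg m².
Total I = 0.078364 + 0.10713 + 3.0741 = 3.2596 kg m².

3.26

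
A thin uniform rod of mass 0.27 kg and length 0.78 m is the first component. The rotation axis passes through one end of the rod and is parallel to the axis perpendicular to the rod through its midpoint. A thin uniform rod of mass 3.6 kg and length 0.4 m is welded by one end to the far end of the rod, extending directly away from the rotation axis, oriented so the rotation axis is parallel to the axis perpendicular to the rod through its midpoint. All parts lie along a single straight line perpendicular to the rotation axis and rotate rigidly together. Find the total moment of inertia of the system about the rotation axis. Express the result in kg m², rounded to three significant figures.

3.56

Thin rod: I_cm = (1/12)ML² = (1/12)(0.27)(0.78)² = 0.013689 kg m²; centre at d = 0.39 m, so the parallel axis theorem gives I = 0.013689 + (0.27)(0.39)² = 0.054756 kg m².
Thin rod: I_cm = (1/12)ML² = (1/12)(3.6)(0.4)² = 0.048 kg m²; centre at d = 0.39 + 0.39 + 0.2 = 0.98 m, so the parallel axis theorem gives I = 0.048 + (3.6)(0.98)² = 3.5054 kg m².
Total I = 0.054756 + 3.5054 = 3.5602 kg m².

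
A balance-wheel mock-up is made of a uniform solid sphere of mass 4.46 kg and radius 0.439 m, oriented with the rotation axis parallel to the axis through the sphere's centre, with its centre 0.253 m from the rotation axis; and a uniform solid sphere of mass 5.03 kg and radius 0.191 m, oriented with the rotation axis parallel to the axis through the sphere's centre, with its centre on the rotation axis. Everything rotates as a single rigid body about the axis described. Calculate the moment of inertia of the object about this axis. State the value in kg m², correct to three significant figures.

0.703

Solid sphere: I_cm = (2/5)MR² = (2/5)(4.46)(0.439)² = 0.34381 kg m²; centre at d = 0.253 m, so the parallel axis theorem gives I = 0.34381 + (4.46)(0.253)² = 0.62929 kg m².
Solid sphere: I_cm = (2/5)MR² = (2/5)(5.03)(0.191)² = 0.0734 kg m²; axis through the centre, so I = 0.0734 kg m².
Total I = 0.62929 + 0.0734 = 0.70269 kg m².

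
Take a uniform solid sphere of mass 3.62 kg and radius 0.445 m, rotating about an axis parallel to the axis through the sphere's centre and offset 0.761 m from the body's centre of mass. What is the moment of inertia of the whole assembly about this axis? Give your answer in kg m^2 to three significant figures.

2.38

I_cm = (2/5)MR² = (2/5)(3.62)(0.445)² = 0.28674 kg m^2; centre at d = 0.761 m, so the parallel axis theorem gives I = 0.28674 + (3.62)(0.761)² = 2.3832 kg m^2.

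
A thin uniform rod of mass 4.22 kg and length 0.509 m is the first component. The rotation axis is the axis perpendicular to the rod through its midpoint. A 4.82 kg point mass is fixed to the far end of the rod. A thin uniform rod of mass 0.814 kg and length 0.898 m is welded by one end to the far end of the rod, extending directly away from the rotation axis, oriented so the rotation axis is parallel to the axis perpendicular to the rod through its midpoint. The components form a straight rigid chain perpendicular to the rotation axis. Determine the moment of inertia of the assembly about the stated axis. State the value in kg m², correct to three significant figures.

0.861

Thin rod: I_cm = (1/12)ML² = (1/12)(4.22)(0.509)² = 0.09111 kg m²; axis through the centre, so I = 0.09111 kg m².
Point mass: I_cm = 0; centre at d = 0.2545 m, so the parallel axis theorem gives I = 0 + (4.82)(0.2545)² = 0.31219 kg m².
Thin rod: I_cm = (1/12)ML² = (1/12)(0.814)(0.898)² = 0.054701 kg m²; centre at d = 0.2545 + 0.449 = 0.7035 m, so the parallel axis theorem gives I = 0.054701 + (0.814)(0.7035)² = 0.45756 kg m².
Total I = 0.09111 + 0.31219 + 0.45756 = 0.86086 kg m².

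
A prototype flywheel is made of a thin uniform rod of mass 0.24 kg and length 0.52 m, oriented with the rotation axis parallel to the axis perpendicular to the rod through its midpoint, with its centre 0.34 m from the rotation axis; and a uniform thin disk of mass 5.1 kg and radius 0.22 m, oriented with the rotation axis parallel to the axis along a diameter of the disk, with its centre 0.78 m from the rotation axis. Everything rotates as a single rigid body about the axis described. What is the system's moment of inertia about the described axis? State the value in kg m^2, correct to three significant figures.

3.20

Thin rod: I_cm = (1/12)ML² = (1/12)(0.24)(0.52)² = 0.005408 kg m^2; centre at d = 0.34 m, so the parallel axis theorem gives I = 0.005408 + (0.24)(0.34)² = 0.033152 kg m^2.
Thin disk: I_cm = (1/4)MR² = (1/4)(5.1)(0.22)² = 0.06171 kg m^2; centre at d = 0.78 m, so the parallel axis theorem gives I = 0.06171 + (5.1)(0.78)² = 3.1646 kg m^2.
Total I = 0.033152 + 3.1646 = 3.1977 kg m^2.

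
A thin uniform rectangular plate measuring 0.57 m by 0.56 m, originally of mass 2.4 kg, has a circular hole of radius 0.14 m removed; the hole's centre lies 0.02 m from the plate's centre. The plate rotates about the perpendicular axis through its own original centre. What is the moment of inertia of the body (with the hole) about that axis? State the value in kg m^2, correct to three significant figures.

Unpierced body about its centre: I₀ = (1/12)M(a²+b²) = (1/12)(2.4)[(0.57)² + (0.56)²] = 0.1277 kg m^2.
The removed disk has mass m = M·πr²/(ab) = (2.4)·π(0.14)²/(0.57·0.56) = 0.46297 kg (same uniform areal density).
Its moment of inertia about the rotation axis (parallel-axis theorem): I_hole = (1/2)mr² + md² = (1/2)(0.46297)(0.14)² + (0.46297)(0.02)² = 0.0047223 kg m^2.
Treating the hole as negative mass, I = I₀ − I_hole = 0.1277 − 0.0047223 = 0.12298 kg m^2.

0.123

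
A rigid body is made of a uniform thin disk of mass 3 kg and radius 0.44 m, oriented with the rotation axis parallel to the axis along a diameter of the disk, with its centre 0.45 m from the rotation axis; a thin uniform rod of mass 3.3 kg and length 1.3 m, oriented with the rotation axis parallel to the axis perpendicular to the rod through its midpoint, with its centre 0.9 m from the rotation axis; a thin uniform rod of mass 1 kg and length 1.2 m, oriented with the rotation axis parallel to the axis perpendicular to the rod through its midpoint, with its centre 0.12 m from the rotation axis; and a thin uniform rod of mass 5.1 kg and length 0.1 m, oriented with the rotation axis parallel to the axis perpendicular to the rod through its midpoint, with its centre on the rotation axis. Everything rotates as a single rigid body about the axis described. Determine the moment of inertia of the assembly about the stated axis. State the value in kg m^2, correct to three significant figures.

Thin disk: I_cm = (1/4)MR² = (1/4)(3)(0.44)² = 0.1452 kg m^2; centre at d = 0.45 m, so I = I_cm + Md² gives I = 0.1452 + (3)(0.45)² = 0.7527 kg m^2.
Thin rod: I_cm = (1/12)ML² = (1/12)(3.3)(1.3)² = 0.46475 kg m^2; centre at d = 0.9 m, so I = I_cm + Md² gives I = 0.46475 + (3.3)(0.9)² = 3.1378 kg m^2.
Thin rod: I_cm = (1/12)ML² = (1/12)(1)(1.2)² = 0.12 kg m^2; centre at d = 0.12 m, so I = I_cm + Md² gives I = 0.12 + (1)(0.12)² = 0.1344 kg m^2.
Thin rod: I_cm = (1/12)ML² = (1/12)(5.1)(0.1)² = 0.00425 kg m^2; axis through the centre, so I = 0.00425 kg m^2.
Total I = 0.7527 + 3.1378 + 0.1344 + 0.00425 = 4.0291 kg m^2.

4.03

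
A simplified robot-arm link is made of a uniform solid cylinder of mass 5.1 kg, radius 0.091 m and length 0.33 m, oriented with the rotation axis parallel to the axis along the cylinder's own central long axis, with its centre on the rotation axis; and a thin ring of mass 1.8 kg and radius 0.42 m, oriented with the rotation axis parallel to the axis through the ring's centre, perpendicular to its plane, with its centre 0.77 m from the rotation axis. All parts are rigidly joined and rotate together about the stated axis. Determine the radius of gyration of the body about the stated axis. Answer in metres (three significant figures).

0.451

Solid cylinder: I_cm = (1/2)MR² = (1/2)(5.1)(0.091)² = 0.021117 kg m^2; axis through the centre, so I = 0.021117 kg m^2.
Thin ring: I_cm = MR² = (1.8)(0.42)² = 0.31752 kg m^2; centre at d = 0.77 m, so I = I_cm + Md² gives I = 0.31752 + (1.8)(0.77)² = 1.3847 kg m^2.
Total I = 1.4059 kg m^2; total mass M = 6.9 kg.
k = √(I/M) = √(1.4059/6.9) = 0.45138 m.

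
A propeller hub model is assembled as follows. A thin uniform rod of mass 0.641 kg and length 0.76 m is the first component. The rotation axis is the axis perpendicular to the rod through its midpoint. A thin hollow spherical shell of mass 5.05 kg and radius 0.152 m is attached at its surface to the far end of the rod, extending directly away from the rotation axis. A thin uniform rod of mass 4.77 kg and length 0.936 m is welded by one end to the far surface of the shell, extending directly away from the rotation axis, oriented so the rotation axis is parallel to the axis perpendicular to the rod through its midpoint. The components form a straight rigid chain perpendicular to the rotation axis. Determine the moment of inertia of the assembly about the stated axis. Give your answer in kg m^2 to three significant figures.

8.22

Thin rod: I_cm = (1/12)ML² = (1/12)(0.641)(0.76)² = 0.030853 kg m^2; axis through the centre, so I = 0.030853 kg m^2.
Spherical shell: I_cm = (2/3)MR² = (2/3)(5.05)(0.152)² = 0.077783 kg m^2; centre at d = 0.38 + 0.152 = 0.532 m, so I = I_cm + Md² gives I = 0.077783 + (5.05)(0.532)² = 1.5071 kg m^2.
Thin rod: I_cm = (1/12)ML² = (1/12)(4.77)(0.936)² = 0.34825 kg m^2; centre at d = 0.38 + 0.152 + 0.152 + 0.468 = 1.152 m, so I = I_cm + Md² gives I = 0.34825 + (4.77)(1.152)² = 6.6785 kg m^2.
Total I = 0.030853 + 1.5071 + 6.6785 = 8.2164 kg m^2.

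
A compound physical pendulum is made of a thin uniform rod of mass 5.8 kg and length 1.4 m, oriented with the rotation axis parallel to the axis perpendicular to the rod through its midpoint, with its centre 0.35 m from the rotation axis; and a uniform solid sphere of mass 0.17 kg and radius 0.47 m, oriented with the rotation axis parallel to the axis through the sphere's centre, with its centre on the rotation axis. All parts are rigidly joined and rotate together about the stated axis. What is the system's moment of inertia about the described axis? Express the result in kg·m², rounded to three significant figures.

Thin rod: I_cm = (1/12)ML² = (1/12)(5.8)(1.4)² = 0.94733 kg·m²; centre at d = 0.35 m, so the parallel axis theorem gives I = 0.94733 + (5.8)(0.35)² = 1.6578 kg·m².
Solid sphere: I_cm = (2/5)MR² = (2/5)(0.17)(0.47)² = 0.015021 kg·m²; axis through the centre, so I = 0.015021 kg·m².
Total I = 1.6578 + 0.015021 = 1.6729 kg·m².

1.67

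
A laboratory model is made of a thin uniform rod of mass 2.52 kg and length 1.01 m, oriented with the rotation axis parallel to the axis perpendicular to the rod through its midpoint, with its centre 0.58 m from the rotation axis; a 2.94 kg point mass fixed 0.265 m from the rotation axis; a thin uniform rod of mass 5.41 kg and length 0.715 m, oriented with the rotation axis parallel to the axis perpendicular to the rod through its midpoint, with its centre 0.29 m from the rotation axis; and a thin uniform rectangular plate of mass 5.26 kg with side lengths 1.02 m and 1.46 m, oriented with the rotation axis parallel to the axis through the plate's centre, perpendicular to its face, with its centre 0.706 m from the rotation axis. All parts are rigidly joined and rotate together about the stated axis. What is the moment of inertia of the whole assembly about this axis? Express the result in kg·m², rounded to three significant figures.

Thin rod: I_cm = (1/12)ML² = (1/12)(2.52)(1.01)² = 0.21422 kg·m²; centre at d = 0.58 m, so I = I_cm + Md² gives I = 0.21422 + (2.52)(0.58)² = 1.0619 kg·m².
Point mass: I_cm = 0; centre at d = 0.265 m, so I = I_cm + Md² gives I = 0 + (2.94)(0.265)² = 0.20646 kg·m².
Thin rod: I_cm = (1/12)ML² = (1/12)(5.41)(0.715)² = 0.23048 kg·m²; centre at d = 0.29 m, so I = I_cm + Md² gives I = 0.23048 + (5.41)(0.29)² = 0.68546 kg·m².
Rectangular plate: I_cm = (1/12)M(a²+b²) = (1/12)(5.26)[(1.02)² + (1.46)²] = 1.3904 kg·m²; centre at d = 0.706 m, so I = I_cm + Md² gives I = 1.3904 + (5.26)(0.706)² = 4.0122 kg·m².
Total I = 1.0619 + 0.20646 + 0.68546 + 4.0122 = 5.966 kg·m².

5.97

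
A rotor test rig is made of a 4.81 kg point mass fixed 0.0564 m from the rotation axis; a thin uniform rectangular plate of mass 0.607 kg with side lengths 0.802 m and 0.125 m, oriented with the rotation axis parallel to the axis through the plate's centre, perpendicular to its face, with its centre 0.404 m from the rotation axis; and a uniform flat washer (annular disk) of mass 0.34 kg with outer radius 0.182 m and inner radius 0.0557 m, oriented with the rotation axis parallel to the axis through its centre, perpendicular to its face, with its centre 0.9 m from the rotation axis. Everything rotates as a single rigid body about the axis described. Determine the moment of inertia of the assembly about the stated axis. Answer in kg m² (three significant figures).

0.429

Point mass: I_cm = 0; centre at d = 0.0564 m, so the parallel axis theorem gives I = 0 + (4.81)(0.0564)² = 0.0153 kg m².
Rectangular plate: I_cm = (1/12)M(a²+b²) = (1/12)(0.607)[(0.802)² + (0.125)²] = 0.033326 kg m²; centre at d = 0.404 m, so the parallel axis theorem gives I = 0.033326 + (0.607)(0.404)² = 0.1324 kg m².
Annular disk: I_cm = (1/2)M(R²+r²) = (1/2)(0.34)[(0.182)² + (0.0557)²] = 0.0061585 kg m²; centre at d = 0.9 m, so the parallel axis theorem gives I = 0.0061585 + (0.34)(0.9)² = 0.28156 kg m².
Total I = 0.0153 + 0.1324 + 0.28156 = 0.42926 kg m².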